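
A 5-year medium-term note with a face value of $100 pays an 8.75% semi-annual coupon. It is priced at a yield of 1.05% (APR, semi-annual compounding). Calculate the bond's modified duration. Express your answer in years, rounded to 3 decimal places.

Periodic yield y = 0.00525. First find Macaulay duration:
  t   CF        PV=CF/(1+0.00525)^t    t·PV
  1        4.375         4.3522         4.3522
  2        4.375         4.3294         8.6588
  3        4.375         4.3068        12.9204
  4        4.375         4.2843        17.1373
  5        4.375         4.2619        21.3097
  6        4.375         4.2397        25.4381
  7        4.375         4.2175        29.5228
  8        4.375         4.1955        33.5641
  9        4.375         4.1736        37.5624
  10     104.375        99.0503       990.5027
  Σ                    137.4113     1,180.9686
P = 137.4113; Macaulay duration = 1,180.9686 / 137.4113 = 8.59441 half-year periods = 4.29720 years.
Modified duration = D_Mac / (1 + y) = 4.29720 / 1.00525 = 4.27476 years.

4.275 years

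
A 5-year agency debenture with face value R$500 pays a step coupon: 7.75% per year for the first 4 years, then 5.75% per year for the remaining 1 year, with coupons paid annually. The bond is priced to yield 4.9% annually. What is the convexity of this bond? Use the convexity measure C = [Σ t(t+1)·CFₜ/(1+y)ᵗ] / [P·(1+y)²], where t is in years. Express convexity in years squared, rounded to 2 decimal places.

22.66

With y = 0.049:
  t   CF        PV=CF/(1+0.049)^t    t·PV        t(t+1)·PV
  1        38.75        36.9399        36.9399          73.8799
  2        38.75        35.2144        70.4289         211.2866
  3        38.75        33.5695       100.7086         402.8343
  4        38.75        32.0015       128.0058         640.0291
  5       528.75       416.2679     2,081.3396      12,488.0375
  Σ                    553.9933     2,417.4228      13,816.0675
P = 553.9933.
Convexity = Σ t(t+1)·PV / [P·(1+y)²] = 13,816.0675 / (553.9933 × 1.100401) = 22.66360.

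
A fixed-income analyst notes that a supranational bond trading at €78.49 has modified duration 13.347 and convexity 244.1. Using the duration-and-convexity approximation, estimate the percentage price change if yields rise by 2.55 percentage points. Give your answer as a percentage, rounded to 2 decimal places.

-26.10%

Duration effect: -D_mod·Δy = -13.347 × (+0.0255) = -0.3403485
Convexity effect: ½·C·(Δy)² = 0.5 × 244.1 × (0.0255)² = +0.0793630125
ΔP/P ≈ -0.3403485 + 0.0793630125 = -0.2609854875
= -26.09854875%.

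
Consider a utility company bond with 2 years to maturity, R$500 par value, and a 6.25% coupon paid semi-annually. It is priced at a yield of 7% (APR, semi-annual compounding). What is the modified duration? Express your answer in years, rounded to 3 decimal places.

1.846 years

Periodic yield y = 0.035. First find Macaulay duration:
  t   CF        PV=CF/(1+0.035)^t    t·PV
  1       15.625        15.0966        15.0966
  2       15.625        14.5861        29.1722
  3       15.625        14.0929        42.2786
  4      515.625       449.3374     1,797.3496
  Σ                    493.1130     1,883.8970
P = 493.1130; Macaulay duration = 1,883.8970 / 493.1130 = 3.82042 half-year periods = 1.91021 years.
Modified duration = D_Mac / (1 + y) = 1.91021 / 1.035 = 1.84561 years.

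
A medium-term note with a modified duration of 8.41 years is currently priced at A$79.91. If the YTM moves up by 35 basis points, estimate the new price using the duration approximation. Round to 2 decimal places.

Duration approximation: ΔP/P ≈ -D_mod · Δy = -8.41 × (+0.0035) = -0.029435.
New price ≈ 79.91 × (1 - 0.029435) = 77.55784915.

A$77.56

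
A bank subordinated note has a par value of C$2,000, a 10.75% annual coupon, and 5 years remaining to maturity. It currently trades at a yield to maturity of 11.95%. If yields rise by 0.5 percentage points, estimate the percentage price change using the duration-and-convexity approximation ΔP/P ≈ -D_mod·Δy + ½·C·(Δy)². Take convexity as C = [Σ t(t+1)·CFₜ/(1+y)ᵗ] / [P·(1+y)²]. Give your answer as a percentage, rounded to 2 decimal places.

-1.81%

With y = 0.1195:
  t   CF        PV=CF/(1+0.1195)^t    t·PV        t(t+1)·PV
  1       215.00       192.0500       192.0500         384.1000
  2       215.00       171.5498       343.0996       1,029.2989
  3       215.00       153.2379       459.7137       1,838.8547
  4       215.00       136.8807       547.5226       2,737.6131
  5     2,215.00     1,259.6597     6,298.2986      37,789.7915
  Σ                  1,913.3781     7,840.6845      43,779.6582
P = 1,913.3781; D_Mac = 4.09782 yrs; D_mod = 3.66040 yrs; C = 18.25675.
Duration effect: -3.66040 × (+0.005) = -0.018302
Convexity effect: 0.5 × 18.25675 × (0.005)² = +0.0002282
ΔP/P ≈ -0.018302 + 0.0002282 = -0.018074 = -1.8074%.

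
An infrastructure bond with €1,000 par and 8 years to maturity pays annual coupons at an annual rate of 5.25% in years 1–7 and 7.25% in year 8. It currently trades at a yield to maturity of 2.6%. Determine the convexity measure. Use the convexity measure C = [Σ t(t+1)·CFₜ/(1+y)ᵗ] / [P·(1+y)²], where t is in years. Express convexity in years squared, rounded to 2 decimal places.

55.60

With y = 0.026:
  t   CF        PV=CF/(1+0.026)^t    t·PV        t(t+1)·PV
  1        52.50        51.1696        51.1696         102.3392
  2        52.50        49.8729        99.7458         299.2374
  3        52.50        48.6091       145.8272         583.3087
  4        52.50        47.3773       189.5090         947.5450
  5        52.50        46.1767       230.8833       1,385.2997
  6        52.50        45.0065       270.0389       1,890.2726
  7        52.50        43.8660       307.0618       2,456.4946
  8     1,072.50       873.4105     6,987.2841      62,885.5569
  Σ                  1,205.4884     8,281.5197      70,550.0540
P = 1,205.4884.
Convexity = Σ t(t+1)·PV / [P·(1+y)²] = 70,550.0540 / (1,205.4884 × 1.052676) = 55.59549.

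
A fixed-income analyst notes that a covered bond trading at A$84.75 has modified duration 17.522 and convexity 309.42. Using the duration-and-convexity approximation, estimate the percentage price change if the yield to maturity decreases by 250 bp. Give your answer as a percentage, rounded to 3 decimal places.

+53.474%

Duration effect: -D_mod·Δy = -17.522 × (-0.025) = +0.438050
Convexity effect: ½·C·(Δy)² = 0.5 × 309.42 × (-0.025)² = +0.09669375
ΔP/P ≈ +0.438050 + 0.09669375 = +0.53474375
= +53.474375%.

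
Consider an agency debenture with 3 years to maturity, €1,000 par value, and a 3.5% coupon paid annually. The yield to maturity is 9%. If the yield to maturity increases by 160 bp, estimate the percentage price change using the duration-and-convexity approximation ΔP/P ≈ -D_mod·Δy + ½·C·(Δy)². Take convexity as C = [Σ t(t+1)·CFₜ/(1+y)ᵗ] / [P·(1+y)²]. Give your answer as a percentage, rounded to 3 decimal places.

-4.121%

With y = 0.09:
  t   CF        PV=CF/(1+0.09)^t    t·PV        t(t+1)·PV
  1        35.00        32.1101        32.1101          64.2202
  2        35.00        29.4588        58.9176         176.7528
  3     1,035.00       799.2099     2,397.6297       9,590.5188
  Σ                    860.7788     2,488.6574       9,831.4918
P = 860.7788; D_Mac = 2.89117 yrs; D_mod = 2.65245 yrs; C = 9.61335.
Duration effect: -2.65245 × (+0.016) = -0.042439
Convexity effect: 0.5 × 9.61335 × (0.016)² = +0.0012305
ΔP/P ≈ -0.042439 + 0.0012305 = -0.041209 = -4.1209%.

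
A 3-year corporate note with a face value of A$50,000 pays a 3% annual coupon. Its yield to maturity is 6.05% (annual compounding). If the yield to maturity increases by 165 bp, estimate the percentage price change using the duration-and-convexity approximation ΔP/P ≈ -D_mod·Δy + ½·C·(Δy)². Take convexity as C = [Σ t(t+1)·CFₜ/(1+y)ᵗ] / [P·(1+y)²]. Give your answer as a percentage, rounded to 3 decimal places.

-4.387%

With y = 0.0605:
  t   CF        PV=CF/(1+0.0605)^t    t·PV        t(t+1)·PV
  1     1,500.00     1,414.4272     1,414.4272       2,828.8543
  2     1,500.00     1,333.7361     2,667.4722       8,002.4167
  3    51,500.00    43,179.2615   129,537.7846     518,151.1383
  Σ                 45,927.4248   133,619.6840     528,982.4093
P = 45,927.4248; D_Mac = 2.90937 yrs; D_mod = 2.74339 yrs; C = 10.24113.
Duration effect: -2.74339 × (+0.0165) = -0.045266
Convexity effect: 0.5 × 10.24113 × (0.0165)² = +0.0013941
ΔP/P ≈ -0.045266 + 0.0013941 = -0.043872 = -4.3872%.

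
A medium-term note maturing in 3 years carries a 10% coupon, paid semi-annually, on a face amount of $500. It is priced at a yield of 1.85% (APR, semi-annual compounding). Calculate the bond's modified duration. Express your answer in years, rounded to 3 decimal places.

2.678 years

Periodic yield y = 0.00925. First find Macaulay duration:
  t   CF        PV=CF/(1+0.00925)^t    t·PV
  1        25.00        24.7709        24.7709
  2        25.00        24.5438        49.0877
  3        25.00        24.3189        72.9567
  4        25.00        24.0960        96.3840
  5        25.00        23.8752       119.3758
  6       525.00       496.7830     2,980.6982
  Σ                    618.3878     3,343.2732
P = 618.3878; Macaulay duration = 3,343.2732 / 618.3878 = 5.40643 half-year periods = 2.70322 years.
Modified duration = D_Mac / (1 + y) = 2.70322 / 1.00925 = 2.67844 years.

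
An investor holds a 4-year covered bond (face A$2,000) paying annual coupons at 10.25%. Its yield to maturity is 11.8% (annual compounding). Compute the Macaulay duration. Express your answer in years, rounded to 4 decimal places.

3.4622 years

Periodic yield y = 0.118. Discount each cash flow and weight by its year:
  t   CF        PV=CF/(1+0.118)^t    t·PV
  1       205.00       183.3631       183.3631
  2       205.00       164.0100       328.0199
  3       205.00       146.6994       440.0983
  4     2,205.00     1,411.3716     5,645.4865
  Σ                  1,905.4442     6,596.9679
Price P = Σ PV = 1,905.4442.
Macaulay duration = Σ(t·PV) / P = 6,596.9679 / 1,905.4442 = 3.46217 years.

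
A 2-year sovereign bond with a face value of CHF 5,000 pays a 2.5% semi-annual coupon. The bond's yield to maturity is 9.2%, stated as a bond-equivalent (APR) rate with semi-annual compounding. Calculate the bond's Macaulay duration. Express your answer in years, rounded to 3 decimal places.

Periodic yield y = 0.046. Discount each cash flow and weight by its period:
  t   CF        PV=CF/(1+0.046)^t    t·PV
  1        62.50        59.7514        59.7514
  2        62.50        57.1237       114.2475
  3        62.50        54.6116       163.8348
  4     5,062.50     4,229.0060    16,916.0239
  Σ                  4,400.4928    17,253.8576
Price P = Σ PV = 4,400.4928.
Macaulay duration = Σ(t·PV) / P = 17,253.8576 / 4,400.4928 = 3.92089 half-year periods.
In years: 3.92089 / 2 = 1.96045 years.

1.960 years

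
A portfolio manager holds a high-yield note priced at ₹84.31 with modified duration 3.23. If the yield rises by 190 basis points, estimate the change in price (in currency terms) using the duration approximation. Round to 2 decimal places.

-₹5.17

Duration approximation: ΔP/P ≈ -D_mod · Δy = -3.23 × (+0.019) = -0.061370.
ΔP ≈ 84.31 × (-0.061370) = -5.1741047.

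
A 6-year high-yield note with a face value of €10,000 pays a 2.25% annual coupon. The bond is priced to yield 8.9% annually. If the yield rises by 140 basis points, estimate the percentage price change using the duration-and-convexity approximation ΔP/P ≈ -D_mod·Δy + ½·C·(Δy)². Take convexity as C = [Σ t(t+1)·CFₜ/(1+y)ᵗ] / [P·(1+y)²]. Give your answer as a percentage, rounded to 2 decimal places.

-6.89%

With y = 0.089:
  t   CF        PV=CF/(1+0.089)^t    t·PV        t(t+1)·PV
  1       225.00       206.6116       206.6116         413.2231
  2       225.00       189.7260       379.4519       1,138.3558
  3       225.00       174.2203       522.6610       2,090.6442
  4       225.00       159.9820       639.9278       3,199.6391
  5       225.00       146.9072       734.5361       4,407.2164
  6    10,225.00     6,130.5020    36,783.0120     257,481.0838
  Σ                  7,007.9490    39,266.2004     268,730.1624
P = 7,007.9490; D_Mac = 5.60309 yrs; D_mod = 5.14517 yrs; C = 32.33477.
Duration effect: -5.14517 × (+0.014) = -0.072032
Convexity effect: 0.5 × 32.33477 × (0.014)² = +0.0031688
ΔP/P ≈ -0.072032 + 0.0031688 = -0.068864 = -6.8864%.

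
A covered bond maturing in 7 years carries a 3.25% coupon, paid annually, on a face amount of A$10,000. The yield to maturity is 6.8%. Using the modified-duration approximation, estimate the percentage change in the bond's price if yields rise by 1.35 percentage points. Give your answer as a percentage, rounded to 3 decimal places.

-7.947%

Periodic yield y = 0.068. Modified duration first:
  t   CF        PV=CF/(1+0.068)^t    t·PV
  1       325.00       304.3071       304.3071
  2       325.00       284.9318       569.8635
  3       325.00       266.7900       800.3701
  4       325.00       249.8034       999.2136
  5       325.00       233.8983     1,169.4916
  6       325.00       219.0059     1,314.0355
  7    10,325.00     6,514.6530    45,602.5713
  Σ                  8,073.3896    50,759.8528
P = 8,073.3896; D_Mac = 6.28730 yrs; D_mod = 6.28730/(1+0.068) = 5.88699 yrs.
ΔP/P ≈ -D_mod · Δy = -5.88699 × (+0.0135) = -0.079474 = -7.9474%.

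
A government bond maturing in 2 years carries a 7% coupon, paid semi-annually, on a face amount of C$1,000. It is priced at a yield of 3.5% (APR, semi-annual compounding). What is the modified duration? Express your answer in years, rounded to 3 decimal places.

1.872 years

Periodic yield y = 0.0175. First find Macaulay duration:
  t   CF        PV=CF/(1+0.0175)^t    t·PV
  1        35.00        34.3980        34.3980
  2        35.00        33.8064        67.6128
  3        35.00        33.2250        99.6750
  4     1,035.00       965.6121     3,862.4482
  Σ                  1,067.0415     4,064.1340
P = 1,067.0415; Macaulay duration = 4,064.1340 / 1,067.0415 = 3.80879 half-year periods = 1.90439 years.
Modified duration = D_Mac / (1 + y) = 1.90439 / 1.0175 = 1.87164 years.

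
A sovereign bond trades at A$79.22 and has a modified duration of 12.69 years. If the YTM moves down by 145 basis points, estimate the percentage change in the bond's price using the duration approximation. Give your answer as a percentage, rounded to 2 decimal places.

+18.40%

Duration approximation: ΔP/P ≈ -D_mod · Δy = -12.69 × (-0.0145) = +0.184005.
As a percentage: +18.4005%.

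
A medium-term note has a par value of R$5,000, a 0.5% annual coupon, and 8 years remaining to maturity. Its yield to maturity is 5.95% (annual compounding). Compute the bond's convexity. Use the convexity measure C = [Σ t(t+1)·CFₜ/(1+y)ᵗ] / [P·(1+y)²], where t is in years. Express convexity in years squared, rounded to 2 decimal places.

62.25

With y = 0.0595:
  t   CF        PV=CF/(1+0.0595)^t    t·PV        t(t+1)·PV
  1        25.00        23.5960        23.5960          47.1921
  2        25.00        22.2709        44.5418         133.6255
  3        25.00        21.0202        63.0606         252.2426
  4        25.00        19.8397        79.3590         396.7950
  5        25.00        18.7256        93.6279         561.7673
  6        25.00        17.6740       106.0439         742.3070
  7        25.00        16.6814       116.7700         934.1601
  8     5,025.00     3,164.6696    25,317.3569     227,856.2125
  Σ                  3,304.4775    25,844.3562     230,924.3020
P = 3,304.4775.
Convexity = Σ t(t+1)·PV / [P·(1+y)²] = 230,924.3020 / (3,304.4775 × 1.122540) = 62.25366.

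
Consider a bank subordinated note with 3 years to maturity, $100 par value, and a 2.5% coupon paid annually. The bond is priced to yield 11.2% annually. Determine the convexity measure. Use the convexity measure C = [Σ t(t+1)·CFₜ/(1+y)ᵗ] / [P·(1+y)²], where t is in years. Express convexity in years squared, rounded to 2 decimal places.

With y = 0.112:
  t   CF        PV=CF/(1+0.112)^t    t·PV        t(t+1)·PV
  1         2.50         2.2482         2.2482           4.4964
  2         2.50         2.0218         4.0435          12.1306
  3       102.50        74.5435       223.6304         894.5214
  Σ                     78.8134       229.9221         911.1484
P = 78.8134.
Convexity = Σ t(t+1)·PV / [P·(1+y)²] = 911.1484 / (78.8134 × 1.236544) = 9.34931.

9.35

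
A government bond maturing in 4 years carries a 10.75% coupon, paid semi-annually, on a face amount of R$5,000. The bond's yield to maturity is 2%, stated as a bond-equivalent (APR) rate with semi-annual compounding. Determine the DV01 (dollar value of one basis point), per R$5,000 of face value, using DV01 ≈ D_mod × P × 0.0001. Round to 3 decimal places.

R$2.281

Periodic yield y = 0.01.
  t   CF        PV=CF/(1+0.01)^t    t·PV
  1       268.75       266.0891       266.0891
  2       268.75       263.4546       526.9091
  3       268.75       260.8461       782.5383
  4       268.75       258.2635     1,033.0539
  5       268.75       255.7064     1,278.5320
  6       268.75       253.1747     1,519.0479
  7       268.75       250.6680     1,754.6758
  8     5,268.75     4,865.6022    38,924.8178
  Σ                  6,673.8045    46,085.6640
P = 6,673.8045; D_Mac = 6.90546 half-year periods = 3.45273 yrs; D_mod = 3.41854 yrs.
DV01 ≈ 3.41854 × 6,673.8045 × 0.0001 = 2.281469.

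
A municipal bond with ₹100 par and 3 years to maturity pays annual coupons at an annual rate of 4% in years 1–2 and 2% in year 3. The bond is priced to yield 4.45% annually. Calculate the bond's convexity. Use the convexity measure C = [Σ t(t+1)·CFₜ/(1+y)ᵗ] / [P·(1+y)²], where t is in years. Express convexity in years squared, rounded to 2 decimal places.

With y = 0.0445:
  t   CF        PV=CF/(1+0.0445)^t    t·PV        t(t+1)·PV
  1         4.00         3.8296         3.8296           7.6592
  2         4.00         3.6664         7.3329          21.9986
  3       102.00        89.5107       268.5320       1,074.1281
  Σ                     97.0067       279.6945       1,103.7858
P = 97.0067.
Convexity = Σ t(t+1)·PV / [P·(1+y)²] = 1,103.7858 / (97.0067 × 1.090980) = 10.42957.

10.43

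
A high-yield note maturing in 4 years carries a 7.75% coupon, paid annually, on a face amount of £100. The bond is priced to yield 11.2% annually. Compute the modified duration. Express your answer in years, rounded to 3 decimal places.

Periodic yield y = 0.112. First find Macaulay duration:
  t   CF        PV=CF/(1+0.112)^t    t·PV
  1         7.75         6.9694         6.9694
  2         7.75         6.2675        12.5349
  3         7.75         5.6362        16.9086
  4       107.75        70.4690       281.8760
  Σ                     89.3421       318.2890
P = 89.3421; Macaulay duration = 318.2890 / 89.3421 = 3.56259 years.
Modified duration = D_Mac / (1 + y) = 3.56259 / 1.112 = 3.20377 years.

3.204 years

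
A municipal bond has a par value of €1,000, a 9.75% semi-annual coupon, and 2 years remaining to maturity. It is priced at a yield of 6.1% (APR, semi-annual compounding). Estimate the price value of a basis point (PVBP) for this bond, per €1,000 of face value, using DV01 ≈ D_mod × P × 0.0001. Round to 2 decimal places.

Periodic yield y = 0.0305.
  t   CF        PV=CF/(1+0.0305)^t    t·PV
  1        48.75        47.3071        47.3071
  2        48.75        45.9070        91.8139
  3        48.75        44.5482       133.6447
  4     1,048.75       929.9937     3,719.9747
  Σ                  1,067.7560     3,992.7405
P = 1,067.7560; D_Mac = 3.73938 half-year periods = 1.86969 yrs; D_mod = 1.81435 yrs.
DV01 ≈ 1.81435 × 1,067.7560 × 0.0001 = 0.193728.

€0.19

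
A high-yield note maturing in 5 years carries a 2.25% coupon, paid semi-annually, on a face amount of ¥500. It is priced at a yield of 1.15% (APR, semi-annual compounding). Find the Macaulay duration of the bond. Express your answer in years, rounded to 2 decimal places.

Periodic yield y = 0.00575. Discount each cash flow and weight by its period:
  t   CF        PV=CF/(1+0.00575)^t    t·PV
  1        5.625         5.5928         5.5928
  2        5.625         5.5609        11.1217
  3        5.625         5.5291        16.5872
  4        5.625         5.4975        21.9899
  5        5.625         5.4660        27.3302
  6        5.625         5.4348        32.6087
  7        5.625         5.4037        37.8260
  8        5.625         5.3728        42.9826
  9        5.625         5.3421        48.0789
  10     505.625       477.4503     4,774.5025
  Σ                    526.6499     5,018.6205
Price P = Σ PV = 526.6499.
Macaulay duration = Σ(t·PV) / P = 5,018.6205 / 526.6499 = 9.52933 half-year periods.
In years: 9.52933 / 2 = 4.76466 years.

4.76 years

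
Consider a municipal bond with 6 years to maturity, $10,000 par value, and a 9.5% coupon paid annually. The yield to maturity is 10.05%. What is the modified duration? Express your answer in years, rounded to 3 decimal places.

4.384 years

Periodic yield y = 0.1005. First find Macaulay duration:
  t   CF        PV=CF/(1+0.1005)^t    t·PV
  1       950.00       863.2440       863.2440
  2       950.00       784.4107     1,568.8214
  3       950.00       712.7767     2,138.3300
  4       950.00       647.6844     2,590.7375
  5       950.00       588.5365     2,942.6823
  6    10,950.00     6,164.1591    36,984.9545
  Σ                  9,760.8112    47,088.7696
P = 9,760.8112; Macaulay duration = 47,088.7696 / 9,760.8112 = 4.82427 years.
Modified duration = D_Mac / (1 + y) = 4.82427 / 1.1005 = 4.38371 years.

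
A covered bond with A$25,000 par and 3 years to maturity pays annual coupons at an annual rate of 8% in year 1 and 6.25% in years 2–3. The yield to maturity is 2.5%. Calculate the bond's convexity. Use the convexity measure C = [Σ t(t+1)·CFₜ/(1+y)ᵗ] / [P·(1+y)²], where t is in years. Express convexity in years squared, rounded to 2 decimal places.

10.46

With y = 0.025:
  t   CF        PV=CF/(1+0.025)^t    t·PV        t(t+1)·PV
  1     2,000.00     1,951.2195     1,951.2195       3,902.4390
  2     1,562.50     1,487.2100     2,974.4200       8,923.2600
  3    26,562.50    24,665.9219    73,997.7656     295,991.0622
  Σ                 28,104.3514    78,923.4051     308,816.7612
P = 28,104.3514.
Convexity = Σ t(t+1)·PV / [P·(1+y)²] = 308,816.7612 / (28,104.3514 × 1.050625) = 10.45874.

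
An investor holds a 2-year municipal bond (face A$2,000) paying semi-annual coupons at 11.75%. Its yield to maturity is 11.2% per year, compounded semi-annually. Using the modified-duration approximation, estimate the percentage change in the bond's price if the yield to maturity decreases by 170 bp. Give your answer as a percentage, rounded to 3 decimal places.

+2.963%

Periodic yield y = 0.056. Modified duration first:
  t   CF        PV=CF/(1+0.056)^t    t·PV
  1       117.50       111.2689       111.2689
  2       117.50       105.3683       210.7366
  3       117.50        99.7806       299.3418
  4     2,117.50     1,702.8161     6,811.2644
  Σ                  2,019.2339     7,432.6117
P = 2,019.2339; D_Mac = 3.68091 half-year periods = 1.84045 yrs; D_mod = 1.84045/(1+0.056) = 1.74285 yrs.
ΔP/P ≈ -D_mod · Δy = -1.74285 × (-0.017) = +0.029629 = +2.9629%.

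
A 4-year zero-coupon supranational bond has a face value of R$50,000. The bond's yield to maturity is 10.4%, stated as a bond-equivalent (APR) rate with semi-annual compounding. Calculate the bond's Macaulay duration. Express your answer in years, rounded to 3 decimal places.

A zero-coupon bond has a single cash flow at maturity, so its Macaulay duration equals its maturity: 4 years.
(Equivalently: 8 semi-annual periods ÷ 2 = 4 years.)

4.000 years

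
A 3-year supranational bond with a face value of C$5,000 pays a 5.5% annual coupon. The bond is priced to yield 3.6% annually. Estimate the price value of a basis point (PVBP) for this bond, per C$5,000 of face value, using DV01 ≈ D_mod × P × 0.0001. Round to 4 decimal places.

C$1.4488

Periodic yield y = 0.036.
  t   CF        PV=CF/(1+0.036)^t    t·PV
  1       275.00       265.4440       265.4440
  2       275.00       256.2201       512.4402
  3     5,275.00     4,743.9838    14,231.9514
  Σ                  5,265.6479    15,009.8356
P = 5,265.6479; D_Mac = 2.85052 yrs; D_mod = 2.75147 yrs.
DV01 ≈ 2.75147 × 5,265.6479 × 0.0001 = 1.448826.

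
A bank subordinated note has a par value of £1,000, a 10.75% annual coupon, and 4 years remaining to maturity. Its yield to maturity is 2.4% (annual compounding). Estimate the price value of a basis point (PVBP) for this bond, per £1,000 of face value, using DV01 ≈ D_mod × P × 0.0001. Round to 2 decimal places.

£0.45

Periodic yield y = 0.024.
  t   CF        PV=CF/(1+0.024)^t    t·PV
  1       107.50       104.9805       104.9805
  2       107.50       102.5200       205.0400
  3       107.50       100.1172       300.3515
  4     1,107.50     1,007.2654     4,029.0615
  Σ                  1,314.8830     4,639.4335
P = 1,314.8830; D_Mac = 3.52840 yrs; D_mod = 3.44570 yrs.
DV01 ≈ 3.44570 × 1,314.8830 × 0.0001 = 0.453070.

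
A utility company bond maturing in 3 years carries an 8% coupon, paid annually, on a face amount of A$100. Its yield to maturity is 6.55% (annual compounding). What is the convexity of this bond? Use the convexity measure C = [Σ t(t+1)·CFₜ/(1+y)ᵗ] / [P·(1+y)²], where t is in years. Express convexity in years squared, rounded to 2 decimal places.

9.57

With y = 0.0655:
  t   CF        PV=CF/(1+0.0655)^t    t·PV        t(t+1)·PV
  1         8.00         7.5082         7.5082          15.0164
  2         8.00         7.0467        14.0933          42.2799
  3       108.00        89.2819       267.8457       1,071.3827
  Σ                    103.8368       289.4472       1,128.6791
P = 103.8368.
Convexity = Σ t(t+1)·PV / [P·(1+y)²] = 1,128.6791 / (103.8368 × 1.135290) = 9.57442.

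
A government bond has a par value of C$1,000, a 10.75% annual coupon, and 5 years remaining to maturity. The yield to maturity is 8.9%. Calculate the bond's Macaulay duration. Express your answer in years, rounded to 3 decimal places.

4.152 years

Periodic yield y = 0.089. Discount each cash flow and weight by its year:
  t   CF        PV=CF/(1+0.089)^t    t·PV
  1       107.50        98.7144        98.7144
  2       107.50        90.6468       181.2937
  3       107.50        83.2386       249.7158
  4       107.50        76.4358       305.7433
  5     1,107.50       723.1099     3,615.5497
  Σ                  1,072.1456     4,451.0170
Price P = Σ PV = 1,072.1456.
Macaulay duration = Σ(t·PV) / P = 4,451.0170 / 1,072.1456 = 4.15150 years.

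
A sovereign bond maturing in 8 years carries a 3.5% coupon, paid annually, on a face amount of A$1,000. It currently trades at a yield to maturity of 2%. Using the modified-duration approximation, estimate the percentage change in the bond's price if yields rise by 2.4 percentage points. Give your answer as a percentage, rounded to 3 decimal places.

-16.865%

Periodic yield y = 0.02. Modified duration first:
  t   CF        PV=CF/(1+0.02)^t    t·PV
  1        35.00        34.3137        34.3137
  2        35.00        33.6409        67.2818
  3        35.00        32.9813        98.9438
  4        35.00        32.3346       129.3384
  5        35.00        31.7006       158.5029
  6        35.00        31.0790       186.4740
  7        35.00        30.4696       213.2872
  8     1,035.00       883.3625     7,066.9003
  Σ                  1,109.8822     7,955.0421
P = 1,109.8822; D_Mac = 7.16747 yrs; D_mod = 7.16747/(1+0.02) = 7.02693 yrs.
ΔP/P ≈ -D_mod · Δy = -7.02693 × (+0.024) = -0.168646 = -16.8646%.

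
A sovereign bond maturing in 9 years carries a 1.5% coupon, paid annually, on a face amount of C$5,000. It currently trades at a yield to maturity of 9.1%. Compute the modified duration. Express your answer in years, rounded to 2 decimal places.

7.56 years

Periodic yield y = 0.091. First find Macaulay duration:
  t   CF        PV=CF/(1+0.091)^t    t·PV
  1        75.00        68.7443        68.7443
  2        75.00        63.0103       126.0207
  3        75.00        57.7547       173.2640
  4        75.00        52.9374       211.7494
  5        75.00        48.5219       242.6093
  6        75.00        44.4747       266.8480
  7        75.00        40.7651       285.3554
  8        75.00        37.3649       298.9188
  9     5,075.00     2,317.4656    20,857.1902
  Σ                  2,731.0386    22,530.7001
P = 2,731.0386; Macaulay duration = 22,530.7001 / 2,731.0386 = 8.24986 years.
Modified duration = D_Mac / (1 + y) = 8.24986 / 1.091 = 7.56175 years.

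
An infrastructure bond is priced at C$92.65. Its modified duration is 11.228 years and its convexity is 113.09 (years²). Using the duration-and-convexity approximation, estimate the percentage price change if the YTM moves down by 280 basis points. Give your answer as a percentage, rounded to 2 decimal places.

Duration effect: -D_mod·Δy = -11.228 × (-0.028) = +0.314384
Convexity effect: ½·C·(Δy)² = 0.5 × 113.09 × (-0.028)² = +0.04433128
ΔP/P ≈ +0.314384 + 0.04433128 = +0.35871528
= +35.871528%.

+35.87%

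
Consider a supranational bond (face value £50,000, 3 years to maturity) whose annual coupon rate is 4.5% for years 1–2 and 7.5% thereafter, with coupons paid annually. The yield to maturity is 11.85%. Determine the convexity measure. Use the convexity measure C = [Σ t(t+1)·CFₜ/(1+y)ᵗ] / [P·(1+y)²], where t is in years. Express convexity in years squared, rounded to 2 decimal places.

9.01

With y = 0.1185:
  t   CF        PV=CF/(1+0.1185)^t    t·PV        t(t+1)·PV
  1     2,250.00     2,011.6227     2,011.6227       4,023.2454
  2     2,250.00     1,798.5004     3,597.0008      10,791.0025
  3    53,750.00    38,412.3169   115,236.9507     460,947.8030
  Σ                 42,222.4400   120,845.5743     475,762.0509
P = 42,222.4400.
Convexity = Σ t(t+1)·PV / [P·(1+y)²] = 475,762.0509 / (42,222.4400 × 1.251042) = 9.00688.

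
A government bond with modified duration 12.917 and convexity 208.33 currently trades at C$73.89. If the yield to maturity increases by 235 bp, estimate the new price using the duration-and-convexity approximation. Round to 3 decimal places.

Duration effect: -D_mod·Δy = -12.917 × (+0.0235) = -0.3035495
Convexity effect: ½·C·(Δy)² = 0.5 × 208.33 × (0.0235)² = +0.05752512125
ΔP/P ≈ -0.3035495 + 0.05752512125 = -0.24602437875
New price ≈ 73.89 × (1 - 0.24602437875) = 55.7112586541625.

C$55.711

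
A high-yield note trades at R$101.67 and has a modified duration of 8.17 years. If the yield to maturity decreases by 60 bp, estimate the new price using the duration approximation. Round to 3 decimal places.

R$106.654

Duration approximation: ΔP/P ≈ -D_mod · Δy = -8.17 × (-0.006) = +0.049020.
New price ≈ 101.67 × (1 + 0.049020) = 106.6538634.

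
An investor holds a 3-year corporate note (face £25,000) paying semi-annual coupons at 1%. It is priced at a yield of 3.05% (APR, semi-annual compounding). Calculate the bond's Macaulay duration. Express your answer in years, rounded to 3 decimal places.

2.962 years

Periodic yield y = 0.01525. Discount each cash flow and weight by its period:
  t   CF        PV=CF/(1+0.01525)^t    t·PV
  1       125.00       123.1224       123.1224
  2       125.00       121.2730       242.5459
  3       125.00       119.4513       358.3540
  4       125.00       117.6571       470.6283
  5       125.00       115.8897       579.4487
  6    25,125.00    22,943.9444   137,663.6664
  Σ                 23,541.3379   139,437.7657
Price P = Σ PV = 23,541.3379.
Macaulay duration = Σ(t·PV) / P = 139,437.7657 / 23,541.3379 = 5.92310 half-year periods.
In years: 5.92310 / 2 = 2.96155 years.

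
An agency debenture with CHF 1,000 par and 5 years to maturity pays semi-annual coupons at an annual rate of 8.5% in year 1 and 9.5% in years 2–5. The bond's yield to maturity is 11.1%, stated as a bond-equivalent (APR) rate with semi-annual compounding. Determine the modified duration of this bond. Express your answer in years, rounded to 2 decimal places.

Periodic yield y = 0.0555. First find Macaulay duration:
  t   CF        PV=CF/(1+0.0555)^t    t·PV
  1        42.50        40.2653        40.2653
  2        42.50        38.1481        76.2961
  3        47.50        40.3942       121.1826
  4        47.50        38.2702       153.0808
  5        47.50        36.2579       181.2894
  6        47.50        34.3514       206.1083
  7        47.50        32.5451       227.8159
  8        47.50        30.8338       246.6708
  9        47.50        29.2126       262.9130
  10    1,047.50       610.3397     6,103.3975
  Σ                    930.6183     7,619.0195
P = 930.6183; Macaulay duration = 7,619.0195 / 930.6183 = 8.18705 half-year periods = 4.09353 years.
Modified duration = D_Mac / (1 + y) = 4.09353 / 1.0555 = 3.87828 years.

3.88 years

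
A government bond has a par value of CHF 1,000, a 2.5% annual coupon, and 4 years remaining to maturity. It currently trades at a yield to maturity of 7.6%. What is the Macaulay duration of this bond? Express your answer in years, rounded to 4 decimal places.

3.8397 years

Periodic yield y = 0.076. Discount each cash flow and weight by its year:
  t   CF        PV=CF/(1+0.076)^t    t·PV
  1        25.00        23.2342        23.2342
  2        25.00        21.5931        43.1862
  3        25.00        20.0680        60.2039
  4     1,025.00       764.6713     3,058.6851
  Σ                    829.5666     3,185.3095
Price P = Σ PV = 829.5666.
Macaulay duration = Σ(t·PV) / P = 3,185.3095 / 829.5666 = 3.83973 years.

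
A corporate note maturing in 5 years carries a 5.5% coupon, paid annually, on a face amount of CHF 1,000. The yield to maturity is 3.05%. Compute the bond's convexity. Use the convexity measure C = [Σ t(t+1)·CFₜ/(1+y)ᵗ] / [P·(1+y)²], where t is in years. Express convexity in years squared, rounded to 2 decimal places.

With y = 0.0305:
  t   CF        PV=CF/(1+0.0305)^t    t·PV        t(t+1)·PV
  1        55.00        53.3721        53.3721         106.7443
  2        55.00        51.7925       103.5850         310.7549
  3        55.00        50.2596       150.7787         603.1147
  4        55.00        48.7720       195.0881         975.4403
  5     1,055.00       907.8466     4,539.2331      27,235.3985
  Σ                  1,112.0428     5,042.0569      29,231.4527
P = 1,112.0428.
Convexity = Σ t(t+1)·PV / [P·(1+y)²] = 29,231.4527 / (1,112.0428 × 1.061930) = 24.75329.

24.75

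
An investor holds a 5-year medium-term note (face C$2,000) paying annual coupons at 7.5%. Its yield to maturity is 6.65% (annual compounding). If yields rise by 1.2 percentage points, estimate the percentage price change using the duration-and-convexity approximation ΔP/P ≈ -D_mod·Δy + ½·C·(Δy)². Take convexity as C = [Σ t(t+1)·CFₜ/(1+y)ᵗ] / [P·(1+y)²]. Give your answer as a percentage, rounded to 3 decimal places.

With y = 0.0665:
  t   CF        PV=CF/(1+0.0665)^t    t·PV        t(t+1)·PV
  1       150.00       140.6470       140.6470         281.2940
  2       150.00       131.8771       263.7543         791.2629
  3       150.00       123.6541       370.9624       1,483.8497
  4       150.00       115.9439       463.7755       2,318.8775
  5     2,150.00     1,558.2393     7,791.1966      46,747.1798
  Σ                  2,070.3615     9,030.3358      51,622.4639
P = 2,070.3615; D_Mac = 4.36172 yrs; D_mod = 4.08975 yrs; C = 21.92153.
Duration effect: -4.08975 × (+0.012) = -0.049077
Convexity effect: 0.5 × 21.92153 × (0.012)² = +0.0015784
ΔP/P ≈ -0.049077 + 0.0015784 = -0.047499 = -4.7499%.

-4.750%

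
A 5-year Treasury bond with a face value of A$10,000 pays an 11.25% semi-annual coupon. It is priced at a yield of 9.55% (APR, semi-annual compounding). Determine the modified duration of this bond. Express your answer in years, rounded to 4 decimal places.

Periodic yield y = 0.04775. First find Macaulay duration:
  t   CF        PV=CF/(1+0.04775)^t    t·PV
  1       562.50       536.8647       536.8647
  2       562.50       512.3977     1,024.7954
  3       562.50       489.0458     1,467.1373
  4       562.50       466.7581     1,867.0323
  5       562.50       445.4861     2,227.4306
  6       562.50       425.1836     2,551.1016
  7       562.50       405.8064     2,840.6445
  8       562.50       387.3122     3,098.4976
  9       562.50       369.6609     3,326.9480
  10   10,562.50     6,625.0632    66,250.6322
  Σ                 10,663.5787    85,191.0843
P = 10,663.5787; Macaulay duration = 85,191.0843 / 10,663.5787 = 7.98898 half-year periods = 3.99449 years.
Modified duration = D_Mac / (1 + y) = 3.99449 / 1.04775 = 3.81244 years.

3.8124 years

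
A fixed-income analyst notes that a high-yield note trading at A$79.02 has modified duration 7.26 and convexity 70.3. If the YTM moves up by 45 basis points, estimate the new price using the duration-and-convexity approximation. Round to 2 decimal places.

A$76.49

Duration effect: -D_mod·Δy = -7.26 × (+0.0045) = -0.032670
Convexity effect: ½·C·(Δy)² = 0.5 × 70.3 × (0.0045)² = +0.0007117875
ΔP/P ≈ -0.032670 + 0.0007117875 = -0.0319582125
New price ≈ 79.02 × (1 - 0.0319582125) = 76.49466204825.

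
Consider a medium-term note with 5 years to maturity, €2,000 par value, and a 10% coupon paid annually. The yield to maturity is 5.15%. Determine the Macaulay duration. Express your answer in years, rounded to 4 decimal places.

Periodic yield y = 0.0515. Discount each cash flow and weight by its year:
  t   CF        PV=CF/(1+0.0515)^t    t·PV
  1       200.00       190.2045       190.2045
  2       200.00       180.8887       361.7774
  3       200.00       172.0292       516.0876
  4       200.00       163.6036       654.4144
  5     2,200.00     1,711.4976     8,557.4880
  Σ                  2,418.2236    10,279.9719
Price P = Σ PV = 2,418.2236.
Macaulay duration = Σ(t·PV) / P = 10,279.9719 / 2,418.2236 = 4.25104 years.

4.2510 years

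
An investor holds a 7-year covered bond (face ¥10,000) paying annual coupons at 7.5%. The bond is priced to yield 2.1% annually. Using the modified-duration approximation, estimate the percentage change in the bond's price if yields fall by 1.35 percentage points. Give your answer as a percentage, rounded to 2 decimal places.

Periodic yield y = 0.021. Modified duration first:
  t   CF        PV=CF/(1+0.021)^t    t·PV
  1       750.00       734.5739       734.5739
  2       750.00       719.4652     1,438.9304
  3       750.00       704.6672     2,114.0015
  4       750.00       690.1735     2,760.6941
  5       750.00       675.9780     3,379.8899
  6       750.00       662.0744     3,972.4465
  7    10,750.00     9,294.5479    65,061.8353
  Σ                 13,481.4801    79,462.3716
P = 13,481.4801; D_Mac = 5.89419 yrs; D_mod = 5.89419/(1+0.021) = 5.77296 yrs.
ΔP/P ≈ -D_mod · Δy = -5.77296 × (-0.0135) = +0.077935 = +7.7935%.

+7.79%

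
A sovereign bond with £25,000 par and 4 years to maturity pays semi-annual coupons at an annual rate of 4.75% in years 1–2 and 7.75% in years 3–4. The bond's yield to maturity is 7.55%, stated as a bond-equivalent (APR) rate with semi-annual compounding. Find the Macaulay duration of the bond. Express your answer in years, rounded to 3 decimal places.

Periodic yield y = 0.03775. Discount each cash flow and weight by its period:
  t   CF        PV=CF/(1+0.03775)^t    t·PV
  1       593.75       572.1513       572.1513
  2       593.75       551.3383     1,102.6765
  3       593.75       531.2824     1,593.8471
  4       593.75       511.9560     2,047.8241
  5       968.75       804.9113     4,024.5563
  6       968.75       775.6312     4,653.7871
  7       968.75       747.4162     5,231.9136
  8    25,968.75    19,306.7472   154,453.9773
  Σ                 23,801.4338   173,680.7333
Price P = Σ PV = 23,801.4338.
Macaulay duration = Σ(t·PV) / P = 173,680.7333 / 23,801.4338 = 7.29707 half-year periods.
In years: 7.29707 / 2 = 3.64854 years.

3.649 years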